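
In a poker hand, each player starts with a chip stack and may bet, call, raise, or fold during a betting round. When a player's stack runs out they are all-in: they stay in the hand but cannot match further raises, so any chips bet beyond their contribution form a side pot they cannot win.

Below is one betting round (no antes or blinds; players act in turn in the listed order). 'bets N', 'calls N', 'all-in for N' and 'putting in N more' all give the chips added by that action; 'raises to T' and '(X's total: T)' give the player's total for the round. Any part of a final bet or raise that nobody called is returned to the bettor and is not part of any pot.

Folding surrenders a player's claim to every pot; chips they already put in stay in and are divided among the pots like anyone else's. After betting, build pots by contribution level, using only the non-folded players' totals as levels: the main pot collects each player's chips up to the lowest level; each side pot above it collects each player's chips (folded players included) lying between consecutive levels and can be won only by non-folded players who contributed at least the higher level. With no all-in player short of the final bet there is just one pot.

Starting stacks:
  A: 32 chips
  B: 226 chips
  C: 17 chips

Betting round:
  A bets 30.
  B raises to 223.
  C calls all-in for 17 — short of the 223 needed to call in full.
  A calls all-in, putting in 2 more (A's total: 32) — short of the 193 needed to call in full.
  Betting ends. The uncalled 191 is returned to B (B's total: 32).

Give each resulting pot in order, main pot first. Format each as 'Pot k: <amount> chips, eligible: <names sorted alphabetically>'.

Contributions (after 191 returned to B): A=32, B=32, C=17
Pot levels (distinct totals of non-folded players): 17, 32
Layer 1-17: 17 each from A, B, C = 17*3 = 51 chips; eligible A, B, C
Layer 18-32: 15 each from A, B = 15*2 = 30 chips; eligible A, B

Pot 1: 51 chips, eligible: A, B, C
Pot 2: 30 chips, eligible: A, B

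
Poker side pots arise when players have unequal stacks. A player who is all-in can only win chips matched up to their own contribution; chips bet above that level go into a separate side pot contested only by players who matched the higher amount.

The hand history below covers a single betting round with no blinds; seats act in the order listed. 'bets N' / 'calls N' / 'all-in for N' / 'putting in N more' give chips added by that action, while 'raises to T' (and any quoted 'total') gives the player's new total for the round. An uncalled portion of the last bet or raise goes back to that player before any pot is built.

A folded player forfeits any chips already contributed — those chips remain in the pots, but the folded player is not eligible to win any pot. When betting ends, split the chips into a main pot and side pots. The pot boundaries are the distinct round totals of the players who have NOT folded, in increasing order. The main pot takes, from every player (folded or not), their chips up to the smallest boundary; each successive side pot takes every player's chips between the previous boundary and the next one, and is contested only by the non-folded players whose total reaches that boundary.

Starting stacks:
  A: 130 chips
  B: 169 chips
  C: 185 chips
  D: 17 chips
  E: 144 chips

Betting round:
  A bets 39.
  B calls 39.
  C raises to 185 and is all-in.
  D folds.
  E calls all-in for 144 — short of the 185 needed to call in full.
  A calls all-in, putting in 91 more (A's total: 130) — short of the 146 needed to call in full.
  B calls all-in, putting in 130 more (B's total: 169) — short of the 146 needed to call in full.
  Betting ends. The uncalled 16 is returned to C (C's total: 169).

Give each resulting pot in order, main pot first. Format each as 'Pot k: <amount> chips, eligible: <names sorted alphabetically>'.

Contributions (after 16 returned to C): A=130, B=169, C=169, E=144
Folded: D
Pot levels (distinct totals of non-folded players): 130, 144, 169
Layer 1-130: 130 each from A, B, C, E = 130*4 = 520 chips; eligible A, B, C, E
Layer 131-144: 14 each from B, C, E = 14*3 = 42 chips; eligible B, C, E
Layer 145-169: 25 each from B, C = 25*2 = 50 chips; eligible B, C

Pot 1: 520 chips, eligible: A, B, C, E
Pot 2: 42 chips, eligible: B, C, E
Pot 3: 50 chips, eligible: B, C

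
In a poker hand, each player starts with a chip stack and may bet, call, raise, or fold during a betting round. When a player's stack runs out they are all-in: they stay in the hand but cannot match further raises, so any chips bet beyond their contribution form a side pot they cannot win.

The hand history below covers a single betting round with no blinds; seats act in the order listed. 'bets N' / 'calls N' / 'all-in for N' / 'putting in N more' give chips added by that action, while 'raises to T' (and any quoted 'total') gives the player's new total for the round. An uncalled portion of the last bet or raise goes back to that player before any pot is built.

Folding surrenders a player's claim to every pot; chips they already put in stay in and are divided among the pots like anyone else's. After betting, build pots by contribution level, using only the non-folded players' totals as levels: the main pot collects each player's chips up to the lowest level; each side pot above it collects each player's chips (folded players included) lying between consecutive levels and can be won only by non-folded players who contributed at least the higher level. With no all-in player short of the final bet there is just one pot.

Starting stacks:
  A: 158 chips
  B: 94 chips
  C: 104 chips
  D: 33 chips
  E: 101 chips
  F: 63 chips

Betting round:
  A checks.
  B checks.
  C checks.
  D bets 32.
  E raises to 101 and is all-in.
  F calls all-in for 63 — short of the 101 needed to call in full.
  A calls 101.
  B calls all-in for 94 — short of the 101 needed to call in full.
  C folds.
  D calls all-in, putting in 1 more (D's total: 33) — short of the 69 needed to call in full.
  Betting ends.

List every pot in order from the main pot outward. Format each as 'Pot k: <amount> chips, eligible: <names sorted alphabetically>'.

Pot 1: 165 chips, eligible: A, B, D, E, F
Pot 2: 120 chips, eligible: A, B, E, F
Pot 3: 93 chips, eligible: A, B, E
Pot 4: 14 chips, eligible: A, E

Derivation:
Contributions: A=101, B=94, D=33, E=101, F=63
Folded: C
Pot levels (distinct totals of non-folded players): 33, 63, 94, 101
Layer 1-33: 33 each from A, B, D, E, F = 33*5 = 165 chips; eligible A, B, D, E, F
Layer 34-63: 30 each from A, B, E, F = 30*4 = 120 chips; eligible A, B, E, F
Layer 64-94: 31 each from A, B, E = 31*3 = 93 chips; eligible A, B, E
Layer 95-101: 7 each from A, E = 7*2 = 14 chips; eligible A, E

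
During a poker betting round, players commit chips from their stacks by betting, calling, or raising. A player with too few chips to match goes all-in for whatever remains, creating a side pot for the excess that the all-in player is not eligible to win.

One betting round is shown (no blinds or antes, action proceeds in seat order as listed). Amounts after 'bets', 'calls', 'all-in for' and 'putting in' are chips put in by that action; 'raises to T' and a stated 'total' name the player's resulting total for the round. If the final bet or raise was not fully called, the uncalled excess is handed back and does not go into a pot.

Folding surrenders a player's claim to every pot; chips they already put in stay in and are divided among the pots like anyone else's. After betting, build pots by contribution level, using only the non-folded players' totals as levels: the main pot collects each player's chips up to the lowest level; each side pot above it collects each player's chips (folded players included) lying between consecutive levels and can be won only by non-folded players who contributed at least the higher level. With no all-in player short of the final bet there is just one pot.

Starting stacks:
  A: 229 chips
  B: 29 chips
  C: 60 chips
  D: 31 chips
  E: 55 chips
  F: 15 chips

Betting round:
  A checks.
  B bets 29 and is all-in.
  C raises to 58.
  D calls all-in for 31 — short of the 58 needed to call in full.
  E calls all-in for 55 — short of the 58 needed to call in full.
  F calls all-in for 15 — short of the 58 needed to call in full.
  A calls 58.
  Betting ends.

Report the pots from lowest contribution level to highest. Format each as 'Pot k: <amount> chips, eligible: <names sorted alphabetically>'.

Pot 1: 90 chips, eligible: A, B, C, D, E, F
Pot 2: 70 chips, eligible: A, B, C, D, E
Pot 3: 8 chips, eligible: A, C, D, E
Pot 4: 72 chips, eligible: A, C, E
Pot 5: 6 chips, eligible: A, C

Derivation:
Contributions: A=58, B=29, C=58, D=31, E=55, F=15
Pot levels (distinct totals of non-folded players): 15, 29, 31, 55, 58
Layer 1-15: 15 each from A, B, C, D, E, F = 15*6 = 90 chips; eligible A, B, C, D, E, F
Layer 16-29: 14 each from A, B, C, D, E = 14*5 = 70 chips; eligible A, B, C, D, E
Layer 30-31: 2 each from A, C, D, E = 2*4 = 8 chips; eligible A, C, D, E
Layer 32-55: 24 each from A, C, E = 24*3 = 72 chips; eligible A, C, E
Layer 56-58: 3 each from A, C = 3*2 = 6 chips; eligible A, C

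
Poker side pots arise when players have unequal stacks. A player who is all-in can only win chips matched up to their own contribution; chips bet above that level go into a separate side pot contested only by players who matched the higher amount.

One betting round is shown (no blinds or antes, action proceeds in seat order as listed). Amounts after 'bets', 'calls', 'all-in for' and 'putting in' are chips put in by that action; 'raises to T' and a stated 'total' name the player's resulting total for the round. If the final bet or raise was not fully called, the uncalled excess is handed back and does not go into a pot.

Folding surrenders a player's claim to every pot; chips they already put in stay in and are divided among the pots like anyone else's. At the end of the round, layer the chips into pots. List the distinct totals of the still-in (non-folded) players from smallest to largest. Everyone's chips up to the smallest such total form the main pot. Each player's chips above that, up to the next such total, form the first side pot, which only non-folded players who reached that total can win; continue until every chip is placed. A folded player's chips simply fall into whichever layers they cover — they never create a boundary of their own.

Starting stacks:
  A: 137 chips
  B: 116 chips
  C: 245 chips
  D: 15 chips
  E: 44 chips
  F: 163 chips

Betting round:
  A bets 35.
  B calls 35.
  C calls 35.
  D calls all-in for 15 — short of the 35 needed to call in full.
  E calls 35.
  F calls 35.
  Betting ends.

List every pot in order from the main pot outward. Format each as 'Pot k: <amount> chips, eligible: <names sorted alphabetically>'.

Pot 1: 90 chips, eligible: A, B, C, D, E, F
Pot 2: 100 chips, eligible: A, B, C, E, F

Derivation:
Contributions: A=35, B=35, C=35, D=15, E=35, F=35
Pot levels (distinct totals of non-folded players): 15, 35
Layer 1-15: 15 each from A, B, C, D, E, F = 15*6 = 90 chips; eligible A, B, C, D, E, F
Layer 16-35: 20 each from A, B, C, E, F = 20*5 = 100 chips; eligible A, B, C, E, F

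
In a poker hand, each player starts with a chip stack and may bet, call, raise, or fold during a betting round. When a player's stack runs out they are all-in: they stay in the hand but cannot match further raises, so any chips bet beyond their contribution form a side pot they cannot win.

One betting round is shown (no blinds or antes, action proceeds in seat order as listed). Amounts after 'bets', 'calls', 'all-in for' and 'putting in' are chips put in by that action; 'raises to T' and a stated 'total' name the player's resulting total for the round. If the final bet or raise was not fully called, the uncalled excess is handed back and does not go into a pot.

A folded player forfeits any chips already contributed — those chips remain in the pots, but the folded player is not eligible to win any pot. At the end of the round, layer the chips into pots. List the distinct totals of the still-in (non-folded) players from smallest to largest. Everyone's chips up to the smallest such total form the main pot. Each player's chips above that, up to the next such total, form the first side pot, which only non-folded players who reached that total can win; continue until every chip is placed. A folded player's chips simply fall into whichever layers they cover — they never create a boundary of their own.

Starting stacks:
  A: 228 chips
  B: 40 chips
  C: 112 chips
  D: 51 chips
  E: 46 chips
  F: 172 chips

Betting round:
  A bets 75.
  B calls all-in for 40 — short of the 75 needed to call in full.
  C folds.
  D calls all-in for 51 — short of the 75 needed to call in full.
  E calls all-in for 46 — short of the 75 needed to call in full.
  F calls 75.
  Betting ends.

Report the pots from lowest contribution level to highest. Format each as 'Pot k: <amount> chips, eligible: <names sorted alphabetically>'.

Pot 1: 200 chips, eligible: A, B, D, E, F
Pot 2: 24 chips, eligible: A, D, E, F
Pot 3: 15 chips, eligible: A, D, F
Pot 4: 48 chips, eligible: A, F

Derivation:
Contributions: A=75, B=40, D=51, E=46, F=75
Folded: C
Pot levels (distinct totals of non-folded players): 40, 46, 51, 75
Layer 1-40: 40 each from A, B, D, E, F = 40*5 = 200 chips; eligible A, B, D, E, F
Layer 41-46: 6 each from A, D, E, F = 6*4 = 24 chips; eligible A, D, E, F
Layer 47-51: 5 each from A, D, F = 5*3 = 15 chips; eligible A, D, F
Layer 52-75: 24 each from A, F = 24*2 = 48 chips; eligible A, F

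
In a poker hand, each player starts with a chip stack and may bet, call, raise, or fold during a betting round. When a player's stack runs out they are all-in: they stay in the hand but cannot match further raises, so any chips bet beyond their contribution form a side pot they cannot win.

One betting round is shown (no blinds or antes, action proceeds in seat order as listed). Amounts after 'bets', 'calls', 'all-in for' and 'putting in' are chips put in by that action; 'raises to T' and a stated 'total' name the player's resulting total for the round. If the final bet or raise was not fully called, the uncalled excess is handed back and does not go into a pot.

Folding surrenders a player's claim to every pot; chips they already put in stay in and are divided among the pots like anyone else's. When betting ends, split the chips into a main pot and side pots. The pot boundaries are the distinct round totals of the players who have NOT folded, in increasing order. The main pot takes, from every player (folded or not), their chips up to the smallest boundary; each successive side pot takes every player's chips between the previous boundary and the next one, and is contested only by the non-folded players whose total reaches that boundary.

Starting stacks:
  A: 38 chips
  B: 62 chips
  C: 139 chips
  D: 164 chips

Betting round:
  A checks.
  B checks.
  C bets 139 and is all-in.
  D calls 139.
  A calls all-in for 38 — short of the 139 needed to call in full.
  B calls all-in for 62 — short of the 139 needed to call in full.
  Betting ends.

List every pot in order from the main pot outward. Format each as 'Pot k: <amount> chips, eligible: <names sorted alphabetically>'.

Contributions: A=38, B=62, C=139, D=139
Pot levels (distinct totals of non-folded players): 38, 62, 139
Layer 1-38: 38 each from A, B, C, D = 38*4 = 152 chips; eligible A, B, C, D
Layer 39-62: 24 each from B, C, D = 24*3 = 72 chips; eligible B, C, D
Layer 63-139: 77 each from C, D = 77*2 = 154 chips; eligible C, D

Pot 1: 152 chips, eligible: A, B, C, D
Pot 2: 72 chips, eligible: B, C, D
Pot 3: 154 chips, eligible: C, D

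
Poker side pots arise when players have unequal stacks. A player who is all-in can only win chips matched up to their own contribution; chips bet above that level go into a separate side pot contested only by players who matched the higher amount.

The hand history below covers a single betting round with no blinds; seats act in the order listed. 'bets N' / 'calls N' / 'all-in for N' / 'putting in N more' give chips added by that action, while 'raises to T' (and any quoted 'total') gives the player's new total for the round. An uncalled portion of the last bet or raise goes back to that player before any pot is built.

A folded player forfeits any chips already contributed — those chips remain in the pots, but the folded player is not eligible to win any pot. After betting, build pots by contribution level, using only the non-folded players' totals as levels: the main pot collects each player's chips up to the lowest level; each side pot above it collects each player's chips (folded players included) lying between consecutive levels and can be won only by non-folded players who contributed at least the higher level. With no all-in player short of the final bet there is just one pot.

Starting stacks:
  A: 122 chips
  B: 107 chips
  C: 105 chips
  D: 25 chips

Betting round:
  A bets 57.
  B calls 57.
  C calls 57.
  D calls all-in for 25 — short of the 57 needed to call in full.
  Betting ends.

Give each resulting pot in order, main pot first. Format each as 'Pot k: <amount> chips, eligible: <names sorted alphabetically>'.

Contributions: A=57, B=57, C=57, D=25
Pot levels (distinct totals of non-folded players): 25, 57
Layer 1-25: 25 each from A, B, C, D = 25*4 = 100 chips; eligible A, B, C, D
Layer 26-57: 32 each from A, B, C = 32*3 = 96 chips; eligible A, B, C

Pot 1: 100 chips, eligible: A, B, C, D
Pot 2: 96 chips, eligible: A, B, C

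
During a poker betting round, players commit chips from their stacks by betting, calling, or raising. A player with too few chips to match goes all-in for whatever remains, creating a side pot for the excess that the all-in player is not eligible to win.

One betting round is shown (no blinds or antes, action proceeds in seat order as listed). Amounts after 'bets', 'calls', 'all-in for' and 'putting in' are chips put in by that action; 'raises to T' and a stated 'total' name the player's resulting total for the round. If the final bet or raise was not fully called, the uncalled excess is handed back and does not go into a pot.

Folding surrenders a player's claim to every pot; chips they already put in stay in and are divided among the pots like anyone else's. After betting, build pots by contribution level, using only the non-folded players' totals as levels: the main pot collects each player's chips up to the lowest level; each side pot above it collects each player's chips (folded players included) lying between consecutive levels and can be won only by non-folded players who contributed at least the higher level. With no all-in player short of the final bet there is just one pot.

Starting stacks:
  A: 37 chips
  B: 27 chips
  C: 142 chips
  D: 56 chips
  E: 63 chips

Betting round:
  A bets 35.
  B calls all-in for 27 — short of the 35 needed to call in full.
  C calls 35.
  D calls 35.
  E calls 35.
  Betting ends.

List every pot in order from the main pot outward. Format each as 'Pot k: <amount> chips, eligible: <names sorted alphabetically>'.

Pot 1: 135 chips, eligible: A, B, C, D, E
Pot 2: 32 chips, eligible: A, C, D, E

Derivation:
Contributions: A=35, B=27, C=35, D=35, E=35
Pot levels (distinct totals of non-folded players): 27, 35
Layer 1-27: 27 each from A, B, C, D, E = 27*5 = 135 chips; eligible A, B, C, D, E
Layer 28-35: 8 each from A, C, D, E = 8*4 = 32 chips; eligible A, C, D, E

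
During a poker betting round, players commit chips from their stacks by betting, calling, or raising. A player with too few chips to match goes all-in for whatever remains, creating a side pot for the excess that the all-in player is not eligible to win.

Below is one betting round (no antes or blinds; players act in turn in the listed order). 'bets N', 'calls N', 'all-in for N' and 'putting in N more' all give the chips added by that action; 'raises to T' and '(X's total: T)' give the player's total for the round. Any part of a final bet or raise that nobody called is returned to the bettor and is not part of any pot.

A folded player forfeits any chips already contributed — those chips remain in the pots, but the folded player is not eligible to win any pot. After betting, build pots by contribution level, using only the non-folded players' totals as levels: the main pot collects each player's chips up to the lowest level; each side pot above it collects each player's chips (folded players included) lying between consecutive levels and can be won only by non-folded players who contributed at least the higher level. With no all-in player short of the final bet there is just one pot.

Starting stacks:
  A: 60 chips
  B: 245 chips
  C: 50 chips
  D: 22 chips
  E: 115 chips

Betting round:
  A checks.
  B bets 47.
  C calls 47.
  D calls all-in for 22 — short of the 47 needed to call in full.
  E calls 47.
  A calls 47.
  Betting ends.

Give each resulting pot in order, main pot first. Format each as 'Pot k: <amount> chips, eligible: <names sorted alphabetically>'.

Pot 1: 110 chips, eligible: A, B, C, D, E
Pot 2: 100 chips, eligible: A, B, C, E

Derivation:
Contributions: A=47, B=47, C=47, D=22, E=47
Pot levels (distinct totals of non-folded players): 22, 47
Layer 1-22: 22 each from A, B, C, D, E = 22*5 = 110 chips; eligible A, B, C, D, E
Layer 23-47: 25 each from A, B, C, E = 25*4 = 100 chips; eligible A, B, C, E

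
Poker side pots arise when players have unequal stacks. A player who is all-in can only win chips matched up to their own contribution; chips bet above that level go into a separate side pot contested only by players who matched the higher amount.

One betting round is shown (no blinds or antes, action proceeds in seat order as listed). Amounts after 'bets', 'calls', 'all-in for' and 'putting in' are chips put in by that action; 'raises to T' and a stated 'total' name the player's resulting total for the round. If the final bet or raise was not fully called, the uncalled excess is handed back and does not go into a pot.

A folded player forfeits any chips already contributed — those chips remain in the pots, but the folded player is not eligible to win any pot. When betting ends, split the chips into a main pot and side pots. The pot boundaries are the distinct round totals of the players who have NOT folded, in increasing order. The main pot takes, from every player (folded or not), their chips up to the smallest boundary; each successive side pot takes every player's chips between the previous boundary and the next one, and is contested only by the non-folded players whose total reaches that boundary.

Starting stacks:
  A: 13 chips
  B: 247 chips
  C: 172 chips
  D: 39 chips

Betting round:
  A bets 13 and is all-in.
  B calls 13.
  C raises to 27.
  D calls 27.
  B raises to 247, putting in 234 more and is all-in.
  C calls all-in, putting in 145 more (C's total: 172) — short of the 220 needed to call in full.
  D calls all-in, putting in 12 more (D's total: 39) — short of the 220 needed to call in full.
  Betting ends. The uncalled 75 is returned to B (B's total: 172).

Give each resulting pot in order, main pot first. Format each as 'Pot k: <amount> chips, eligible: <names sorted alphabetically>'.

Pot 1: 52 chips, eligible: A, B, C, D
Pot 2: 78 chips, eligible: B, C, D
Pot 3: 266 chips, eligible: B, C

Derivation:
Contributions (after 75 returned to B): A=13, B=172, C=172, D=39
Pot levels (distinct totals of non-folded players): 13, 39, 172
Layer 1-13: 13 each from A, B, C, D = 13*4 = 52 chips; eligible A, B, C, D
Layer 14-39: 26 each from B, C, D = 26*3 = 78 chips; eligible B, C, D
Layer 40-172: 133 each from B, C = 133*2 = 266 chips; eligible B, C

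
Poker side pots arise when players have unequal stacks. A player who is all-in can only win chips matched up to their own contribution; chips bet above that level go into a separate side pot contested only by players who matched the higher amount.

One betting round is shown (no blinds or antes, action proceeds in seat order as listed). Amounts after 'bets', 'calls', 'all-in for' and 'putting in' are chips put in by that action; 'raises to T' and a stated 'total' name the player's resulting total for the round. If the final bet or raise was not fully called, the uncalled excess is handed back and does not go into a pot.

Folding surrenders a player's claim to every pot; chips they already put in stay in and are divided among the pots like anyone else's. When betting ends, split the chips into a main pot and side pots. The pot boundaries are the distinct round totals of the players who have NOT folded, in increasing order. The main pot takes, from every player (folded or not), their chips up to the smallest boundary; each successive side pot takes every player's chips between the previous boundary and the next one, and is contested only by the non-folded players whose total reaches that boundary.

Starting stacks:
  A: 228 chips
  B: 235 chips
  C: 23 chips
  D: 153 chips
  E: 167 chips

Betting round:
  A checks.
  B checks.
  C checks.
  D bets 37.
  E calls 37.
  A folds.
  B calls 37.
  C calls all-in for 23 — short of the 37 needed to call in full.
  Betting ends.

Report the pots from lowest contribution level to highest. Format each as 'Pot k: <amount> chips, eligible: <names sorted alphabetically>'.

Contributions: B=37, C=23, D=37, E=37
Folded: A
Pot levels (distinct totals of non-folded players): 23, 37
Layer 1-23: 23 each from B, C, D, E = 23*4 = 92 chips; eligible B, C, D, E
Layer 24-37: 14 each from B, D, E = 14*3 = 42 chips; eligible B, D, E

Pot 1: 92 chips, eligible: B, C, D, E
Pot 2: 42 chips, eligible: B, D, E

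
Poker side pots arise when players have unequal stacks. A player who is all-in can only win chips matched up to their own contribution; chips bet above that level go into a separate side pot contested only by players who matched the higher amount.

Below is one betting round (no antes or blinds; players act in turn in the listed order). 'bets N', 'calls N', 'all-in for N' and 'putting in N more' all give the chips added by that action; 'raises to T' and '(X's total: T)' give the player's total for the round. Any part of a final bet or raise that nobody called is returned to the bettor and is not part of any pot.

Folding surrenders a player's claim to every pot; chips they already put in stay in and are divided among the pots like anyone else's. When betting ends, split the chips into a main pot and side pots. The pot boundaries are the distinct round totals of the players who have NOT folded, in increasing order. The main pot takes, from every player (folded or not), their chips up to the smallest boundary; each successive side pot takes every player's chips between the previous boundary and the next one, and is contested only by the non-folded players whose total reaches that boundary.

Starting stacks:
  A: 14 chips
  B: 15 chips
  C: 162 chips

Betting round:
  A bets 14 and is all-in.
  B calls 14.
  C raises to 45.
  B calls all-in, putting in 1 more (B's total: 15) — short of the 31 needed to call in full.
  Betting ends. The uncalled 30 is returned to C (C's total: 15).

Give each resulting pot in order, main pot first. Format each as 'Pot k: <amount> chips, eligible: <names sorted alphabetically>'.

Contributions (after 30 returned to C): A=14, B=15, C=15
Pot levels (distinct totals of non-folded players): 14, 15
Layer 1-14: 14 each from A, B, C = 14*3 = 42 chips; eligible A, B, C
Layer 15-15: 1 each from B, C = 1*2 = 2 chips; eligible B, C

Pot 1: 42 chips, eligible: A, B, C
Pot 2: 2 chips, eligible: B, C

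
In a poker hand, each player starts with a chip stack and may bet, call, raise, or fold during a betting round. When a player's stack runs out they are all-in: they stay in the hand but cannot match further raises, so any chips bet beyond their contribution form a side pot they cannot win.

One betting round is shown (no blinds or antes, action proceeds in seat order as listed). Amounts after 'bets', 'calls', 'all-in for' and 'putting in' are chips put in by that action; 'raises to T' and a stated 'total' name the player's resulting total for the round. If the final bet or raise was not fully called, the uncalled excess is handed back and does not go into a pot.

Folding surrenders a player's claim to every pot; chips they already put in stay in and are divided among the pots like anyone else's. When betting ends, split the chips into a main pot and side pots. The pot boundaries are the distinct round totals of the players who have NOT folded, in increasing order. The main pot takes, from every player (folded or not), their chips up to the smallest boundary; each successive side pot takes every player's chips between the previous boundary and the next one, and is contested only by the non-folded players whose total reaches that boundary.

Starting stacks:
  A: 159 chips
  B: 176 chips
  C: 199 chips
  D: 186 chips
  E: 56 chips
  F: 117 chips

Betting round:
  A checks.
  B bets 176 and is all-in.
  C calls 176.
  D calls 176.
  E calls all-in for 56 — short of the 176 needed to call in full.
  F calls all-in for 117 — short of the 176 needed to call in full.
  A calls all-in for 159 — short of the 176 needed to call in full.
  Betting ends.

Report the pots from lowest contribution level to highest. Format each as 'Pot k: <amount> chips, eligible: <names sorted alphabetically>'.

Contributions: A=159, B=176, C=176, D=176, E=56, F=117
Pot levels (distinct totals of non-folded players): 56, 117, 159, 176
Layer 1-56: 56 each from A, B, C, D, E, F = 56*6 = 336 chips; eligible A, B, C, D, E, F
Layer 57-117: 61 each from A, B, C, D, F = 61*5 = 305 chips; eligible A, B, C, D, F
Layer 118-159: 42 each from A, B, C, D = 42*4 = 168 chips; eligible A, B, C, D
Layer 160-176: 17 each from B, C, D = 17*3 = 51 chips; eligible B, C, D

Pot 1: 336 chips, eligible: A, B, C, D, E, F
Pot 2: 305 chips, eligible: A, B, C, D, F
Pot 3: 168 chips, eligible: A, B, C, D
Pot 4: 51 chips, eligible: B, C, D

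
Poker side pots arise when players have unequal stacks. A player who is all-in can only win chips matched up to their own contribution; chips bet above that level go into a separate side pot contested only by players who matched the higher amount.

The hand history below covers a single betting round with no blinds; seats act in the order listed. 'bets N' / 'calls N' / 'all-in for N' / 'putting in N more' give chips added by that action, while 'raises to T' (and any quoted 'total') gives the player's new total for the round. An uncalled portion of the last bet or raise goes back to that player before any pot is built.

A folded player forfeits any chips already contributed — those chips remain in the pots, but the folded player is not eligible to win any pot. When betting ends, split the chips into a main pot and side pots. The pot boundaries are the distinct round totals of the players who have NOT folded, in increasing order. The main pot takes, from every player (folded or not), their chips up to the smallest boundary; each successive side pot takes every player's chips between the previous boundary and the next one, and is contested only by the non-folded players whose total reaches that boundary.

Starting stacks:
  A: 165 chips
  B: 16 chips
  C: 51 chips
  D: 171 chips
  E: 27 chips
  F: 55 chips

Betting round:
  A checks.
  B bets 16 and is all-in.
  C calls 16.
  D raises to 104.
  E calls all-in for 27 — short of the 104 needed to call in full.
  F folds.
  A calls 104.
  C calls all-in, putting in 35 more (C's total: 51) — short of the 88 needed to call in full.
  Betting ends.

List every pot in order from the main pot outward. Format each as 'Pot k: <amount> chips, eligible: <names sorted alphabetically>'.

Contributions: A=104, B=16, C=51, D=104, E=27
Folded: F
Pot levels (distinct totals of non-folded players): 16, 27, 51, 104
Layer 1-16: 16 each from A, B, C, D, E = 16*5 = 80 chips; eligible A, B, C, D, E
Layer 17-27: 11 each from A, C, D, E = 11*4 = 44 chips; eligible A, C, D, E
Layer 28-51: 24 each from A, C, D = 24*3 = 72 chips; eligible A, C, D
Layer 52-104: 53 each from A, D = 53*2 = 106 chips; eligible A, D

Pot 1: 80 chips, eligible: A, B, C, D, E
Pot 2: 44 chips, eligible: A, C, D, E
Pot 3: 72 chips, eligible: A, C, D
Pot 4: 106 chips, eligible: A, D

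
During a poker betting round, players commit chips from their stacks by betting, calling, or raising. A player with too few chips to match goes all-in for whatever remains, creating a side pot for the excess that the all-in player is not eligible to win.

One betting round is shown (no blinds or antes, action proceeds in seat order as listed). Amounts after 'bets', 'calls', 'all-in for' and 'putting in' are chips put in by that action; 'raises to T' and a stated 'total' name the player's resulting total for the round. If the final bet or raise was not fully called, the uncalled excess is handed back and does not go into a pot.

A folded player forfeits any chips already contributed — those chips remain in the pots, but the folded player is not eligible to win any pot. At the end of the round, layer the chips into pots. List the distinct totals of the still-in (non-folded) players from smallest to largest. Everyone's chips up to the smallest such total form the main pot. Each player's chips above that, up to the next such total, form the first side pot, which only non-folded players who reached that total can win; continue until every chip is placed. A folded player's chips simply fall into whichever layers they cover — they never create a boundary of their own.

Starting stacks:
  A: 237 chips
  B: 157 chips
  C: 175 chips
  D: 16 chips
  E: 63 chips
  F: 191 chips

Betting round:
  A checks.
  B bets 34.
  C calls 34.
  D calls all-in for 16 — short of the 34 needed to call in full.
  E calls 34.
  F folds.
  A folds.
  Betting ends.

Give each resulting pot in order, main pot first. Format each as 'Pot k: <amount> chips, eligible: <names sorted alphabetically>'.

Contributions: B=34, C=34, D=16, E=34
Folded: A, F
Pot levels (distinct totals of non-folded players): 16, 34
Layer 1-16: 16 each from B, C, D, E = 16*4 = 64 chips; eligible B, C, D, E
Layer 17-34: 18 each from B, C, E = 18*3 = 54 chips; eligible B, C, E

Pot 1: 64 chips, eligible: B, C, D, E
Pot 2: 54 chips, eligible: B, C, E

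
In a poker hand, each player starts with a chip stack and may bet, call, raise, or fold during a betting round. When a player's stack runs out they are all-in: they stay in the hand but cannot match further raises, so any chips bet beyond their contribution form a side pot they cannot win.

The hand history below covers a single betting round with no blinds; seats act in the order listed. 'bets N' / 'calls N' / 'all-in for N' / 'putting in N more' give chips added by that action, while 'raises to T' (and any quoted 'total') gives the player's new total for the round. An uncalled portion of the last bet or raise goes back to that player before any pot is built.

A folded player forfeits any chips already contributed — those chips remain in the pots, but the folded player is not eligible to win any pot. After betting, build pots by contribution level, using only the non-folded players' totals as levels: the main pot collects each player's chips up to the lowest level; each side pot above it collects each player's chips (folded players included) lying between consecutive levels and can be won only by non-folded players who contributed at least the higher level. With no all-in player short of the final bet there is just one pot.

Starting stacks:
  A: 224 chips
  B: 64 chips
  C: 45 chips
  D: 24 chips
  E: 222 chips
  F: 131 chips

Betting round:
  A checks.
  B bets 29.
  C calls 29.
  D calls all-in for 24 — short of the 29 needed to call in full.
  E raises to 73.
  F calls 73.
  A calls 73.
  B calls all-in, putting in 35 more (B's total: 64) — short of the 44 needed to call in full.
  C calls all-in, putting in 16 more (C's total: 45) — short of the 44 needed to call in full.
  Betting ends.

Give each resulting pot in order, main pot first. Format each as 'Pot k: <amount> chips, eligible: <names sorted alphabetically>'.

Contributions: A=73, B=64, C=45, D=24, E=73, F=73
Pot levels (distinct totals of non-folded players): 24, 45, 64, 73
Layer 1-24: 24 each from A, B, C, D, E, F = 24*6 = 144 chips; eligible A, B, C, D, E, F
Layer 25-45: 21 each from A, B, C, E, F = 21*5 = 105 chips; eligible A, B, C, E, F
Layer 46-64: 19 each from A, B, E, F = 19*4 = 76 chips; eligible A, B, E, F
Layer 65-73: 9 each from A, E, F = 9*3 = 27 chips; eligible A, E, F

Pot 1: 144 chips, eligible: A, B, C, D, E, F
Pot 2: 105 chips, eligible: A, B, C, E, F
Pot 3: 76 chips, eligible: A, B, E, F
Pot 4: 27 chips, eligible: A, E, F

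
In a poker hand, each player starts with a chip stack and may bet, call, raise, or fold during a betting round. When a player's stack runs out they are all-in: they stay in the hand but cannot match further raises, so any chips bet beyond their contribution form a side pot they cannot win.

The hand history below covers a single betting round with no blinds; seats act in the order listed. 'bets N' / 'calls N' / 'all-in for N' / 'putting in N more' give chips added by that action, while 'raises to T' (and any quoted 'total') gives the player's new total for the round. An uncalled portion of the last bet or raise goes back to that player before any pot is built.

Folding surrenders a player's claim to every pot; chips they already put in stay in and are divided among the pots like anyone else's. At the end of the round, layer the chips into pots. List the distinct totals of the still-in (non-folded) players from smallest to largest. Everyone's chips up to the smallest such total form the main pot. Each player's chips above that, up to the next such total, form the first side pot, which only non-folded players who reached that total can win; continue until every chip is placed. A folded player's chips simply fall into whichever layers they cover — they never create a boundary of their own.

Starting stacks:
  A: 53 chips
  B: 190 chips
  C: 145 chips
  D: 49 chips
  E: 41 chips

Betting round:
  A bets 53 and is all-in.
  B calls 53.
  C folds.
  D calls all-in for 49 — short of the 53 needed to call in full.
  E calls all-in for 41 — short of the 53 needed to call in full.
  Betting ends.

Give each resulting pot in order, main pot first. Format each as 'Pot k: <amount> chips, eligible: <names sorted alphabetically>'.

Pot 1: 164 chips, eligible: A, B, D, E
Pot 2: 24 chips, eligible: A, B, D
Pot 3: 8 chips, eligible: A, B

Derivation:
Contributions: A=53, B=53, D=49, E=41
Folded: C
Pot levels (distinct totals of non-folded players): 41, 49, 53
Layer 1-41: 41 each from A, B, D, E = 41*4 = 164 chips; eligible A, B, D, E
Layer 42-49: 8 each from A, B, D = 8*3 = 24 chips; eligible A, B, D
Layer 50-53: 4 each from A, B = 4*2 = 8 chips; eligible A, B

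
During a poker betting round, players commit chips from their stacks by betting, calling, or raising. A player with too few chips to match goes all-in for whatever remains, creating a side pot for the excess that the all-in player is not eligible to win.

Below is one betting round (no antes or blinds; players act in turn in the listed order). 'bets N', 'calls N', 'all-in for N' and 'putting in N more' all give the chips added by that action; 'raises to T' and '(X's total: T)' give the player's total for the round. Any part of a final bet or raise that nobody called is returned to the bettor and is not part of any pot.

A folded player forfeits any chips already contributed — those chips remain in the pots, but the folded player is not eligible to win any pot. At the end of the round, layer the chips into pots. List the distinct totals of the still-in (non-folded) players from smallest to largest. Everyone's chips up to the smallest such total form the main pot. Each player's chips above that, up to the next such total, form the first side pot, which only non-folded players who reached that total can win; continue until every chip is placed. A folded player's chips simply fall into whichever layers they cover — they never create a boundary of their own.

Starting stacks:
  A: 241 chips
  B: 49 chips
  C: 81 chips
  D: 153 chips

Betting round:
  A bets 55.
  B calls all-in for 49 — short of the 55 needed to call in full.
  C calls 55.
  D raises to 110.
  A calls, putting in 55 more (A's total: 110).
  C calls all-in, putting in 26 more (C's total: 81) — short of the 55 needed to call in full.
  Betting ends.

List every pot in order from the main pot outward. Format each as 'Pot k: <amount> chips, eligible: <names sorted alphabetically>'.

Pot 1: 196 chips, eligible: A, B, C, D
Pot 2: 96 chips, eligible: A, C, D
Pot 3: 58 chips, eligible: A, D

Derivation:
Contributions: A=110, B=49, C=81, D=110
Pot levels (distinct totals of non-folded players): 49, 81, 110
Layer 1-49: 49 each from A, B, C, D = 49*4 = 196 chips; eligible A, B, C, D
Layer 50-81: 32 each from A, C, D = 32*3 = 96 chips; eligible A, C, D
Layer 82-110: 29 each from A, D = 29*2 = 58 chips; eligible A, D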